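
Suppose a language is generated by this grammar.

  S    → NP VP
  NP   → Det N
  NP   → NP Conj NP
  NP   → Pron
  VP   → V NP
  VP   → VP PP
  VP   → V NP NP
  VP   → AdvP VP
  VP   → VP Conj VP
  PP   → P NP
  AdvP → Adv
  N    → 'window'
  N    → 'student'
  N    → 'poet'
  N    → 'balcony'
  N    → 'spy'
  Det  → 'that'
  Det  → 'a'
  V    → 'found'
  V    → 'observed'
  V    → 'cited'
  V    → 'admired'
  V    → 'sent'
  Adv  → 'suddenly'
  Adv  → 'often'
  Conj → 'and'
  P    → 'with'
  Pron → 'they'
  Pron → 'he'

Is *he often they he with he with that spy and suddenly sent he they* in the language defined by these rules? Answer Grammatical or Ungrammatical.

Ungrammatical

An Adv word can never sit immediately before a Pron word in any string this grammar generates, so the substring 'often they' rules out a derivation.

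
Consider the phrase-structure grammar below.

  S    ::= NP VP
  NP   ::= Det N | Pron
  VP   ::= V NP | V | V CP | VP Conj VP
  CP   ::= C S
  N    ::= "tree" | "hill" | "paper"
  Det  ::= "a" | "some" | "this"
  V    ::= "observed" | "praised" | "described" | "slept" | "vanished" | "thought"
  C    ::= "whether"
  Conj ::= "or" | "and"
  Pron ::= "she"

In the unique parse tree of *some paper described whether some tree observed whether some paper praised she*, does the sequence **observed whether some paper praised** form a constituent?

No

[S [NP [Det some] [N paper]] [VP [V described] [CP [C whether] [S [NP [Det some] [N tree]] [VP [V observed] [CP [C whether] [S [NP [Det some] [N paper]] [VP [V praised] [NP [Pron she]]]]]]]]]]
The smallest constituent containing 'observed whether some paper praised' is the VP spanning 'observed whether some paper praised she'; no single node in the tree dominates exactly the given words.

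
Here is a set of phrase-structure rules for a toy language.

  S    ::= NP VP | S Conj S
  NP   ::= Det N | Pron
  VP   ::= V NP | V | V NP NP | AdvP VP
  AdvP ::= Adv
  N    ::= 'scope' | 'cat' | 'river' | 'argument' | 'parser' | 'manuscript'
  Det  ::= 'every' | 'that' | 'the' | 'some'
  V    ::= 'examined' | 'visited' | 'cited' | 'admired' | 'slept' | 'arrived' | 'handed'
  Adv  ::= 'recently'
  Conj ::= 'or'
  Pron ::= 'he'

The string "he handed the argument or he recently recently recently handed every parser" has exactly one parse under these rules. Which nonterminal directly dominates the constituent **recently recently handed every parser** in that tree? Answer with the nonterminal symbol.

S
  S
    NP
      Pron: he
    VP
      V: handed
      NP
        Det: the
        N: argument
  Conj: or
  S
    NP
      Pron: he
    VP
      AdvP
        Adv: recently
      VP
        AdvP
          Adv: recently
        VP
          AdvP
            Adv: recently
          VP
            V: handed
            NP
              Det: every
              N: parser
The span 'recently recently handed every parser' is the VP node built by VP → AdvP VP.
Its mother is the VP built by VP → AdvP VP.

VP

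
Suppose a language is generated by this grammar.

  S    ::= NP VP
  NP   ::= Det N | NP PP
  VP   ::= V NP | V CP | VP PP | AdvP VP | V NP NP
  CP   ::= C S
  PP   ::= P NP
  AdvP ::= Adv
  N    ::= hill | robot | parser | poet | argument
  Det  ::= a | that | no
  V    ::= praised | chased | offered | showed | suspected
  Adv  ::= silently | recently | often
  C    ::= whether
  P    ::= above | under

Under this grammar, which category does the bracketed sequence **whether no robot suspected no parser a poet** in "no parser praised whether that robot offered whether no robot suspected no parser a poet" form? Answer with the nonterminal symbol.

CP

[S [NP [Det no] [N parser]] [VP [V praised] [CP [C whether] [S [NP [Det that] [N robot]] [VP [V offered] [CP [C whether] [S [NP [Det no] [N robot]] [VP [V suspected] [NP [Det no] [N parser]] [NP [Det a] [N poet]]]]]]]]]]
The span 'whether no robot suspected no parser a poet' is the CP node built by CP → C S.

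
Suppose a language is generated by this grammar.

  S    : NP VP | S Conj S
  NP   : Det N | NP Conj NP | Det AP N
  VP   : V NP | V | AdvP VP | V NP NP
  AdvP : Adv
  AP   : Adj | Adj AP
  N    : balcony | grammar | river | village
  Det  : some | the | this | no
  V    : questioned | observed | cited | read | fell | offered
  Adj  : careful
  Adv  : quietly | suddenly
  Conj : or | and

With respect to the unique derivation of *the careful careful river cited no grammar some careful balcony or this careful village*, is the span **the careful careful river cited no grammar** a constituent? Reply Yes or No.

[S [NP [Det the] [AP [Adj careful] [AP [Adj careful]]] [N river]] [VP [V cited] [NP [Det no] [N grammar]] [NP [NP [Det some] [AP [Adj careful]] [N balcony]] [Conj or] [NP [Det this] [AP [Adj careful]] [N village]]]]]
The smallest constituent containing 'the careful careful river cited no grammar' is the S spanning 'the careful careful river cited no grammar some careful balcony or this careful village'; no single node in the tree dominates exactly the given words.

No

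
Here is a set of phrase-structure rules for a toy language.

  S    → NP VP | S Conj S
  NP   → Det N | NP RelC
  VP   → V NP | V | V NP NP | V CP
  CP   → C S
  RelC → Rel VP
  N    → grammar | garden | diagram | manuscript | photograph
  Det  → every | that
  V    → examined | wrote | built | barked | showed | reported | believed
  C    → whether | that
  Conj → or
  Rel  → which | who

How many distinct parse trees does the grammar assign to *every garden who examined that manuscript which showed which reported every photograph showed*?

4

Two of the 4 distinct bracketings:
[S [NP [NP [Det every] [N garden]] [RelC [Rel who] [VP [V examined] [NP [NP [NP [Det that] [N manuscript]] [RelC [Rel which] [VP [V showed]]]] [RelC [Rel which] [VP [V reported] [NP [Det every] [N photograph]]]]]]]] [VP [V showed]]]
[S [NP [NP [Det every] [N garden]] [RelC [Rel who] [VP [V examined] [NP [NP [NP [Det that] [N manuscript]] [RelC [Rel which] [VP [V showed]]]] [RelC [Rel which] [VP [V reported]]]] [NP [Det every] [N photograph]]]]] [VP [V showed]]]
The difference turns on whether VP → V NP is used at the relevant span, versus an alternative expansion of VP.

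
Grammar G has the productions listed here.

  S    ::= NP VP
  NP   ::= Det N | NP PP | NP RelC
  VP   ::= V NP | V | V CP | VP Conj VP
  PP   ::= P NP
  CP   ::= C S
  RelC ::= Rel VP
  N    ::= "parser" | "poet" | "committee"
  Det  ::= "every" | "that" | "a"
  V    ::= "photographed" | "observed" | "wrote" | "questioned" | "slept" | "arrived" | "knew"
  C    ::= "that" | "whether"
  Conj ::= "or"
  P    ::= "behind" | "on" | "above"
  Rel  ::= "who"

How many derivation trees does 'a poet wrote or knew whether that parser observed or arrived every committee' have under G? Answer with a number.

3

Two of the 3 distinct bracketings:
[S [NP [Det a] [N poet]] [VP [VP [V wrote]] [Conj or] [VP [V knew] [CP [C whether] [S [NP [Det that] [N parser]] [VP [VP [V observed]] [Conj or] [VP [V arrived] [NP [Det every] [N committee]]]]]]]]]
[S [NP [Det a] [N poet]] [VP [VP [V wrote]] [Conj or] [VP [VP [V knew] [CP [C whether] [S [NP [Det that] [N parser]] [VP [V observed]]]]] [Conj or] [VP [V arrived] [NP [Det every] [N committee]]]]]]
The trees differ in how a recursive rule is bracketed over the same span.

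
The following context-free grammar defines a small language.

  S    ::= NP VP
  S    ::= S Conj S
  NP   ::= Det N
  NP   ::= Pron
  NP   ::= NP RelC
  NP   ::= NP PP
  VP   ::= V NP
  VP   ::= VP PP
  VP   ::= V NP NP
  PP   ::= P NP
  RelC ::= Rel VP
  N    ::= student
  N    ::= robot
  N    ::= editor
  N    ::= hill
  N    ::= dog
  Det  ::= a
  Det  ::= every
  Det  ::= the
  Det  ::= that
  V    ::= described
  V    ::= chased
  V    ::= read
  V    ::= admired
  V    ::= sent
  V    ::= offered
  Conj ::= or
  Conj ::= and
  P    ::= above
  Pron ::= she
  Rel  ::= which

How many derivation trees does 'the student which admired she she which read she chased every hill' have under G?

2

The two bracketings:
[S [NP [NP [Det the] [N student]] [RelC [Rel which] [VP [V admired] [NP [Pron she]] [NP [NP [Pron she]] [RelC [Rel which] [VP [V read] [NP [Pron she]]]]]]]] [VP [V chased] [NP [Det every] [N hill]]]]
[S [NP [NP [NP [Det the] [N student]] [RelC [Rel which] [VP [V admired] [NP [Pron she]] [NP [Pron she]]]]] [RelC [Rel which] [VP [V read] [NP [Pron she]]]]] [VP [V chased] [NP [Det every] [N hill]]]]
The trees differ in how a recursive rule is bracketed over the same span.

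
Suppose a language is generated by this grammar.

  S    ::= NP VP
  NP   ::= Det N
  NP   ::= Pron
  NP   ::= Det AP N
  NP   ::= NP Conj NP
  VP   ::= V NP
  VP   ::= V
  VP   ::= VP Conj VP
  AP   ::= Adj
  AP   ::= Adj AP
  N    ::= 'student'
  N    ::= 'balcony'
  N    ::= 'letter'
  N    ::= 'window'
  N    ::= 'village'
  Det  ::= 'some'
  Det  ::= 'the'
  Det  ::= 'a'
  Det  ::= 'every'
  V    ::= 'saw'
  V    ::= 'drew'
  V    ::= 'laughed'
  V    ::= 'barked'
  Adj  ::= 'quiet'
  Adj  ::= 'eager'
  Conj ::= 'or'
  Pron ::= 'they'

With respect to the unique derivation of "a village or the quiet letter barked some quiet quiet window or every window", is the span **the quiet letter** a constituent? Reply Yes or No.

[S [NP [NP [Det a] [N village]] [Conj or] [NP [Det the] [AP [Adj quiet]] [N letter]]] [VP [V barked] [NP [NP [Det some] [AP [Adj quiet] [AP [Adj quiet]]] [N window]] [Conj or] [NP [Det every] [N window]]]]]
The words 'the quiet letter' are exhaustively dominated by a single NP node (built by NP → Det AP N), so they form a constituent.

Yes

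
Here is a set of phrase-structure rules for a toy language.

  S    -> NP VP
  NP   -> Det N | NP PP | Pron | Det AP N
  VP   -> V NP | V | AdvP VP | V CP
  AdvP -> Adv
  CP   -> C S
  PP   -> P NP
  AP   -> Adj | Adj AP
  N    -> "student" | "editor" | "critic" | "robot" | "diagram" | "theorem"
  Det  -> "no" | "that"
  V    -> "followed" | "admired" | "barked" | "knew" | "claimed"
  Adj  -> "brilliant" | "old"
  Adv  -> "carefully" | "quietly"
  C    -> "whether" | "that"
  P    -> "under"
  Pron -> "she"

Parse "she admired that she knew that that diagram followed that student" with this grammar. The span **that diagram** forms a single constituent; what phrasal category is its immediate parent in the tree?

S
  NP
    Pron: she
  VP
    V: admired
    CP
      C: that
      S
        NP
          Pron: she
        VP
          V: knew
          CP
            C: that
            S
              NP
                Det: that
                N: diagram
              VP
                V: followed
                NP
                  Det: that
                  N: student
The span 'that diagram' is the NP node built by NP → Det N.
Its mother is the S built by S → NP VP.

S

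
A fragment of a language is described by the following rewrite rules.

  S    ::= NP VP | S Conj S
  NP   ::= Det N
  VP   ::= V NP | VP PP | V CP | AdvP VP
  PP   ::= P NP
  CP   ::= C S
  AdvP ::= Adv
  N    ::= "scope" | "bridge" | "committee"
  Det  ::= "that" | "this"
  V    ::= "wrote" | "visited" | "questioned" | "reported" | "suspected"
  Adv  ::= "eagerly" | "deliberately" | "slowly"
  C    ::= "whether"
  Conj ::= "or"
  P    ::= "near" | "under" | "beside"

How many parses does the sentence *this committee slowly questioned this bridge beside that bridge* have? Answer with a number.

2

The two bracketings:
[S [NP [Det this] [N committee]] [VP [VP [AdvP [Adv slowly]] [VP [V questioned] [NP [Det this] [N bridge]]]] [PP [P beside] [NP [Det that] [N bridge]]]]]
[S [NP [Det this] [N committee]] [VP [AdvP [Adv slowly]] [VP [VP [V questioned] [NP [Det this] [N bridge]]] [PP [P beside] [NP [Det that] [N bridge]]]]]]
The trees differ in how a recursive rule is bracketed over the same span.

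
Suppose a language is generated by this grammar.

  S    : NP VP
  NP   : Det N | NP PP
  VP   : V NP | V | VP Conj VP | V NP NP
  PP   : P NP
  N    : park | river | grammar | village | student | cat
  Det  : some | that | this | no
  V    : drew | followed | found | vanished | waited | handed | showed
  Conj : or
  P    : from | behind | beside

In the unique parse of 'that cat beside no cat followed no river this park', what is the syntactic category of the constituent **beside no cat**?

S
  NP
    NP
      Det: that
      N: cat
    PP
      P: beside
      NP
        Det: no
        N: cat
  VP
    V: followed
    NP
      Det: no
      N: river
    NP
      Det: this
      N: park
The span 'beside no cat' is the PP node built by PP → P NP.

PP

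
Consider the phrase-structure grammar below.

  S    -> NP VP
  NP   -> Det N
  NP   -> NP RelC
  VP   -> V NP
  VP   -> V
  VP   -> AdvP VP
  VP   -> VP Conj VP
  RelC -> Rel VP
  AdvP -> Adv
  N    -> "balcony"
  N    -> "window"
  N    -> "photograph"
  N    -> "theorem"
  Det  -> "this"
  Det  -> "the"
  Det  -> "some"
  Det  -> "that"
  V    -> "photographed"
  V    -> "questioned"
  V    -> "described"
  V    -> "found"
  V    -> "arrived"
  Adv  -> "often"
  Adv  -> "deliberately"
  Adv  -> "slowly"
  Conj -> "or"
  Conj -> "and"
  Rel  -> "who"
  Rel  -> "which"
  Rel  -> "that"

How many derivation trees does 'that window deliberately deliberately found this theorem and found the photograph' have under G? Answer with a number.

Two of the 3 distinct bracketings:
[S [NP [Det that] [N window]] [VP [AdvP [Adv deliberately]] [VP [AdvP [Adv deliberately]] [VP [VP [V found] [NP [Det this] [N theorem]]] [Conj and] [VP [V found] [NP [Det the] [N photograph]]]]]]]
[S [NP [Det that] [N window]] [VP [AdvP [Adv deliberately]] [VP [VP [AdvP [Adv deliberately]] [VP [V found] [NP [Det this] [N theorem]]]] [Conj and] [VP [V found] [NP [Det the] [N photograph]]]]]]
The trees differ in how a recursive rule is bracketed over the same span.

3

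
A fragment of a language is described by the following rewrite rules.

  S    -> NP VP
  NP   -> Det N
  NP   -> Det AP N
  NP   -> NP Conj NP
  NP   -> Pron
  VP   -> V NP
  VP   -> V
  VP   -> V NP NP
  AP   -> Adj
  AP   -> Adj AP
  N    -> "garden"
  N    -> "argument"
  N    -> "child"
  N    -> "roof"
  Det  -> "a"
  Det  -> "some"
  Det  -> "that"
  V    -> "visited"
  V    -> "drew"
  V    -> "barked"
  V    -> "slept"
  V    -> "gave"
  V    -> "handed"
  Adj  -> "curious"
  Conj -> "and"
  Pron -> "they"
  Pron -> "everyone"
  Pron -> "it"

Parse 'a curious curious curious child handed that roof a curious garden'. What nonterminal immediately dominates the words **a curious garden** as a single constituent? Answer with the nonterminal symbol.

S
  NP
    Det: a
    AP
      Adj: curious
      AP
        Adj: curious
        AP
          Adj: curious
    N: child
  VP
    V: handed
    NP
      Det: that
      N: roof
    NP
      Det: a
      AP
        Adj: curious
      N: garden
The span 'a curious garden' is the NP node built by NP → Det AP N.

NP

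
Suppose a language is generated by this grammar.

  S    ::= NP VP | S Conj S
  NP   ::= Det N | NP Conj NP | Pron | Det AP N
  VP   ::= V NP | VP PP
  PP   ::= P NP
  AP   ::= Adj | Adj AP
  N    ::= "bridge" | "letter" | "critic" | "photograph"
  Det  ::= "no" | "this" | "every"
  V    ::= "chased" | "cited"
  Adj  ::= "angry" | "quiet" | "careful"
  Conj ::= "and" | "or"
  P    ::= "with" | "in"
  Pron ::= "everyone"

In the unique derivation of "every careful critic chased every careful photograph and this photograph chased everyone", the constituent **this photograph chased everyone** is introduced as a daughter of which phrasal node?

S

[S [S [NP [Det every] [AP [Adj careful]] [N critic]] [VP [V chased] [NP [Det every] [AP [Adj careful]] [N photograph]]]] [Conj and] [S [NP [Det this] [N photograph]] [VP [V chased] [NP [Pron everyone]]]]]
The span 'this photograph chased everyone' is the S node built by S → NP VP.
Its mother is the S built by S → S Conj S.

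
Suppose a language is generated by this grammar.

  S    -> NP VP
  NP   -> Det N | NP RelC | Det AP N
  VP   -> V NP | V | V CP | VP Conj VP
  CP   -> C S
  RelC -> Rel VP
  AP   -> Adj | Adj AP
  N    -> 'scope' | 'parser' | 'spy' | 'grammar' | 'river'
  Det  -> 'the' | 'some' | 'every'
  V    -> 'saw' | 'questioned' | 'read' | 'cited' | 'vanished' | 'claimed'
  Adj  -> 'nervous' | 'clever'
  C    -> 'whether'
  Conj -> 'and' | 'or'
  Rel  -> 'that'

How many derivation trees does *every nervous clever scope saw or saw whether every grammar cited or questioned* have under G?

3

Two of the 3 distinct bracketings:
[S [NP [Det every] [AP [Adj nervous] [AP [Adj clever]]] [N scope]] [VP [VP [V saw]] [Conj or] [VP [V saw] [CP [C whether] [S [NP [Det every] [N grammar]] [VP [VP [V cited]] [Conj or] [VP [V questioned]]]]]]]]
[S [NP [Det every] [AP [Adj nervous] [AP [Adj clever]]] [N scope]] [VP [VP [V saw]] [Conj or] [VP [VP [V saw] [CP [C whether] [S [NP [Det every] [N grammar]] [VP [V cited]]]]] [Conj or] [VP [V questioned]]]]]
The trees differ in how a recursive rule is bracketed over the same span.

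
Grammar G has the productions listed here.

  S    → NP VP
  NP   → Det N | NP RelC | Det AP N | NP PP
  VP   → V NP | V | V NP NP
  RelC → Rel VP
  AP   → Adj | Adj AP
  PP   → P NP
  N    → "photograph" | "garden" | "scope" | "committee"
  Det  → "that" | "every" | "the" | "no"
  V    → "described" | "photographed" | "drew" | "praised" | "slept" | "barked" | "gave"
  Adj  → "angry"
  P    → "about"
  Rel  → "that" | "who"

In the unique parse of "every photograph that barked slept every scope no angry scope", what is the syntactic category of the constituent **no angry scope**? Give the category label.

[S [NP [NP [Det every] [N photograph]] [RelC [Rel that] [VP [V barked]]]] [VP [V slept] [NP [Det every] [N scope]] [NP [Det no] [AP [Adj angry]] [N scope]]]]
The span 'no angry scope' is the NP node built by NP → Det AP N.

NP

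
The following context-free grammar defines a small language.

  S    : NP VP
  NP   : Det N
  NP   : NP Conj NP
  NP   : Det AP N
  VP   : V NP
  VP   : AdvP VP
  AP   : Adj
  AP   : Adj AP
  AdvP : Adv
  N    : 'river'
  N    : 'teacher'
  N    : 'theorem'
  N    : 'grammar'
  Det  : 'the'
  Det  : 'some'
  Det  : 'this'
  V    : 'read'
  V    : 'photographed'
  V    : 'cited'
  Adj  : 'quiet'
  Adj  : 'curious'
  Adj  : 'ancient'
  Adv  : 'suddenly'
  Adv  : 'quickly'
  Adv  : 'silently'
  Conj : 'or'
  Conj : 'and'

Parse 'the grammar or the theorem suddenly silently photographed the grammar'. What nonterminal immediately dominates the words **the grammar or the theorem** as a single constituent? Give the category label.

NP

S
  NP
    NP
      Det: the
      N: grammar
    Conj: or
    NP
      Det: the
      N: theorem
  VP
    AdvP
      Adv: suddenly
    VP
      AdvP
        Adv: silently
      VP
        V: photographed
        NP
          Det: the
          N: grammar
The span 'the grammar or the theorem' is the NP node built by NP → NP Conj NP.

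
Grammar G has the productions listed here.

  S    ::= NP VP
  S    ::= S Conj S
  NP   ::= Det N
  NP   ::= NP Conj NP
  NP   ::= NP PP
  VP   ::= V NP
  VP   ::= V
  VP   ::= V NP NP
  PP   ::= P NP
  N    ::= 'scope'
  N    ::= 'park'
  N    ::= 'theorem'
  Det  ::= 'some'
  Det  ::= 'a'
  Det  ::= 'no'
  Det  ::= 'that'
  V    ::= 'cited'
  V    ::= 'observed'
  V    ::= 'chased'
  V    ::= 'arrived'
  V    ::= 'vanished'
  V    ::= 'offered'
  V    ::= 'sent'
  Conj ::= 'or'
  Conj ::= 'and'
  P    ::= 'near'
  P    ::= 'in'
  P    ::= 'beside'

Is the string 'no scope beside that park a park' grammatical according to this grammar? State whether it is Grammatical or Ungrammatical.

Ungrammatical

For S → NP VP, every NP-prefix leaves a non-VP remainder: after 'no scope' the remainder is not a VP; after 'no scope beside that park' the remainder is not a VP. The alternative S rule S → S Conj S likewise has no satisfying split.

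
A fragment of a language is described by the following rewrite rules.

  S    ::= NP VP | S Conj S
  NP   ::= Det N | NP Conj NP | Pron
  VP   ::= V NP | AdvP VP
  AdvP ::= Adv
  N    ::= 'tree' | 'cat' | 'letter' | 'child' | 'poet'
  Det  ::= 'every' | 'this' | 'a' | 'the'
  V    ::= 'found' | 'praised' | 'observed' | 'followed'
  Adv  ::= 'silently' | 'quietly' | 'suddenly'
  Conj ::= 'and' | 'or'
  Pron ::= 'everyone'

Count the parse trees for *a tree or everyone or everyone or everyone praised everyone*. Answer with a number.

Two of the 5 distinct bracketings:
[S [NP [NP [Det a] [N tree]] [Conj or] [NP [NP [Pron everyone]] [Conj or] [NP [NP [Pron everyone]] [Conj or] [NP [Pron everyone]]]]] [VP [V praised] [NP [Pron everyone]]]]
[S [NP [NP [Det a] [N tree]] [Conj or] [NP [NP [NP [Pron everyone]] [Conj or] [NP [Pron everyone]]] [Conj or] [NP [Pron everyone]]]] [VP [V praised] [NP [Pron everyone]]]]
The trees differ in how a recursive rule is bracketed over the same span.

5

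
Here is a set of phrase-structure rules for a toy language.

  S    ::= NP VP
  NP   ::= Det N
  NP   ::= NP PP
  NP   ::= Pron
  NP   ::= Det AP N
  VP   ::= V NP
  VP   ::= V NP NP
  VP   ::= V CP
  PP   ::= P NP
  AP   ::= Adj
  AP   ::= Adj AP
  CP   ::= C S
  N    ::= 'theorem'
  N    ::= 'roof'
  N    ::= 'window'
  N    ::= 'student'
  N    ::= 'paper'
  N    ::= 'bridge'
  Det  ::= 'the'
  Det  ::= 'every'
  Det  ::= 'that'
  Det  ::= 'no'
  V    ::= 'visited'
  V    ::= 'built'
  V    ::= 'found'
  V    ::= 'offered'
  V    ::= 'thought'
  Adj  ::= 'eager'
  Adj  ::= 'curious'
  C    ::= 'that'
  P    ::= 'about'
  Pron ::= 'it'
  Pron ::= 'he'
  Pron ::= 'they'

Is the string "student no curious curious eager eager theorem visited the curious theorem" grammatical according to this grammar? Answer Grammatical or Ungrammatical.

Ungrammatical

For S → NP VP, no prefix of the string parses as an NP.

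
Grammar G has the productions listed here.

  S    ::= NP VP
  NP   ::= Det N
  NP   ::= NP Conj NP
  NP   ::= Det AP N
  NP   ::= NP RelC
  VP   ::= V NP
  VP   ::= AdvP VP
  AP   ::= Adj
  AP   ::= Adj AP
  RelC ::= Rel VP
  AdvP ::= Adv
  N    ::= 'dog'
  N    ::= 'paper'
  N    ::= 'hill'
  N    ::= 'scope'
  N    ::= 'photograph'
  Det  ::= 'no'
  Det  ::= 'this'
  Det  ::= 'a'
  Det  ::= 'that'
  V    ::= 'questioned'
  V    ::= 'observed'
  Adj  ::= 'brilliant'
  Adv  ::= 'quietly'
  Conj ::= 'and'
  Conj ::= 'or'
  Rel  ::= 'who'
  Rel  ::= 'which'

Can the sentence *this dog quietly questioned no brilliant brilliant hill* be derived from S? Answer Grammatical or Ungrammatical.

Grammatical

[S [NP [Det this] [N dog]] [VP [AdvP [Adv quietly]] [VP [V questioned] [NP [Det no] [AP [Adj brilliant] [AP [Adj brilliant]]] [N hill]]]]]
The bracketing above is licensed at every node by one of the given productions, with S at the root.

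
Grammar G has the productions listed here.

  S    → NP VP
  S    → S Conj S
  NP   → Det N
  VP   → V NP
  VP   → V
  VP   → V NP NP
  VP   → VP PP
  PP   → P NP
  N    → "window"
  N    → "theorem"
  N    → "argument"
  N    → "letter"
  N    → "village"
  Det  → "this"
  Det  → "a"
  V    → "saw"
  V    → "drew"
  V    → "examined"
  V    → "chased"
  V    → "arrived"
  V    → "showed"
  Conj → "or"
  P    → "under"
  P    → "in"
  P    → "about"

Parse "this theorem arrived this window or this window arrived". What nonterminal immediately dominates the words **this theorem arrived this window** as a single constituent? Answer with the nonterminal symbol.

S

[S [S [NP [Det this] [N theorem]] [VP [V arrived] [NP [Det this] [N window]]]] [Conj or] [S [NP [Det this] [N window]] [VP [V arrived]]]]
The span 'this theorem arrived this window' is the S node built by S → NP VP.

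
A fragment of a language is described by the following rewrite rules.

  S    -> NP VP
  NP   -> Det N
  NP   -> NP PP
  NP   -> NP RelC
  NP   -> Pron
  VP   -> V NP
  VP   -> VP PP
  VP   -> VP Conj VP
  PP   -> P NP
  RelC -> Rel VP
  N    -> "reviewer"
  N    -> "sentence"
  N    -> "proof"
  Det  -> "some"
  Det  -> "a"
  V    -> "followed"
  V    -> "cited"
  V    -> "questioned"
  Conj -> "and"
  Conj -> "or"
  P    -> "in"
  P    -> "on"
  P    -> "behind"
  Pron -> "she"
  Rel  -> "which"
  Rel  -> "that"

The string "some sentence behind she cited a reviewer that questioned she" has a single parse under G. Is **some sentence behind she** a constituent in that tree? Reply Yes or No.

Yes

[S [NP [NP [Det some] [N sentence]] [PP [P behind] [NP [Pron she]]]] [VP [V cited] [NP [NP [Det a] [N reviewer]] [RelC [Rel that] [VP [V questioned] [NP [Pron she]]]]]]]
The words 'some sentence behind she' are exhaustively dominated by a single NP node (built by NP → NP PP), so they form a constituent.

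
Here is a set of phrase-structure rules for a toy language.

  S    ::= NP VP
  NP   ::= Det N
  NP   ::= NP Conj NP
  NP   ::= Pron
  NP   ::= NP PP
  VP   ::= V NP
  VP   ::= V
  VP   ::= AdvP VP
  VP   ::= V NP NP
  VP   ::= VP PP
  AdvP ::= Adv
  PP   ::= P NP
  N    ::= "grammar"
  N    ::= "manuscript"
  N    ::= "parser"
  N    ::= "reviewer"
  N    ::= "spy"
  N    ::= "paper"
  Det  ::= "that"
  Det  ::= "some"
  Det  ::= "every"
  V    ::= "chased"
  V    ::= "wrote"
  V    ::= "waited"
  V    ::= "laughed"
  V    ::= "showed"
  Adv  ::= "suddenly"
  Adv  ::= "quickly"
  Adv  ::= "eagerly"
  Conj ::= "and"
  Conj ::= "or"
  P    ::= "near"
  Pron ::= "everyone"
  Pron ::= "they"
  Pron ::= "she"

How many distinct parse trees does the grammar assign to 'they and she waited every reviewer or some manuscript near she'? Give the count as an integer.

3

Two of the 3 distinct bracketings:
[S [NP [NP [Pron they]] [Conj and] [NP [Pron she]]] [VP [V waited] [NP [NP [Det every] [N reviewer]] [Conj or] [NP [NP [Det some] [N manuscript]] [PP [P near] [NP [Pron she]]]]]]]
[S [NP [NP [Pron they]] [Conj and] [NP [Pron she]]] [VP [V waited] [NP [NP [NP [Det every] [N reviewer]] [Conj or] [NP [Det some] [N manuscript]]] [PP [P near] [NP [Pron she]]]]]]
The trees differ in how a recursive rule is bracketed over the same span.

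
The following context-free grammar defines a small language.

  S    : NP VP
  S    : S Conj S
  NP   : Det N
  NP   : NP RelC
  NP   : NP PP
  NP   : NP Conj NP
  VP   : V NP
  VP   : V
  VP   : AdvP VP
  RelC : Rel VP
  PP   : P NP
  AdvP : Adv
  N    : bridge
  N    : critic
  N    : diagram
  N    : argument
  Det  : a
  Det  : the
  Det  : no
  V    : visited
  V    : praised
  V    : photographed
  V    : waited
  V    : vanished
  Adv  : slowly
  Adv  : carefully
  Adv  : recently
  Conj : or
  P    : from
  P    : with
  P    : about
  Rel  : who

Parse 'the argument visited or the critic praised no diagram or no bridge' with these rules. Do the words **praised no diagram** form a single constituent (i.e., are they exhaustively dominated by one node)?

No

[S [S [NP [Det the] [N argument]] [VP [V visited]]] [Conj or] [S [NP [Det the] [N critic]] [VP [V praised] [NP [NP [Det no] [N diagram]] [Conj or] [NP [Det no] [N bridge]]]]]]
The smallest constituent containing 'praised no diagram' is the VP spanning 'praised no diagram or no bridge'; no single node in the tree dominates exactly the given words.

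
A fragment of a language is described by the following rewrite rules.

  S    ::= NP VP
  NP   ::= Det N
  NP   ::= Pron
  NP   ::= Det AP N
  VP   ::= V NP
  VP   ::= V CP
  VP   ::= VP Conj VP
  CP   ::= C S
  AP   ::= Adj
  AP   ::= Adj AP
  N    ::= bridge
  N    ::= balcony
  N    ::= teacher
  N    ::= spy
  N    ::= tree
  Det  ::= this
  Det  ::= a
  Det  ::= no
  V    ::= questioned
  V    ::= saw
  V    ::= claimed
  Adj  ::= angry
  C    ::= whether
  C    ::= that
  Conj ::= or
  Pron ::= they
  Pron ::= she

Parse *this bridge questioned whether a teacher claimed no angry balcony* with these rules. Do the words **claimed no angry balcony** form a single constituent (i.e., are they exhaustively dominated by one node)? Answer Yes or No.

[S [NP [Det this] [N bridge]] [VP [V questioned] [CP [C whether] [S [NP [Det a] [N teacher]] [VP [V claimed] [NP [Det no] [AP [Adj angry]] [N balcony]]]]]]]
The words 'claimed no angry balcony' are exhaustively dominated by a single VP node (built by VP → V NP), so they form a constituent.

Yes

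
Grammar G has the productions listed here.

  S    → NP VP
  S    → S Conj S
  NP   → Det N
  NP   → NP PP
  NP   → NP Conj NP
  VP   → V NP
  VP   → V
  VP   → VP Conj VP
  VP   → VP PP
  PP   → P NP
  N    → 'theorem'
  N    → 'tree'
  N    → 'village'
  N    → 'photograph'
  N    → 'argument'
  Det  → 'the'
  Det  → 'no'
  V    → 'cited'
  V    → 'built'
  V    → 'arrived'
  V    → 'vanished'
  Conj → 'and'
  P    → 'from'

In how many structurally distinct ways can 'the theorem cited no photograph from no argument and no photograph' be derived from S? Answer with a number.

Two of the 3 distinct bracketings:
[S [NP [Det the] [N theorem]] [VP [V cited] [NP [NP [Det no] [N photograph]] [PP [P from] [NP [NP [Det no] [N argument]] [Conj and] [NP [Det no] [N photograph]]]]]]]
[S [NP [Det the] [N theorem]] [VP [V cited] [NP [NP [NP [Det no] [N photograph]] [PP [P from] [NP [Det no] [N argument]]]] [Conj and] [NP [Det no] [N photograph]]]]]
The trees differ in how a recursive rule is bracketed over the same span.

3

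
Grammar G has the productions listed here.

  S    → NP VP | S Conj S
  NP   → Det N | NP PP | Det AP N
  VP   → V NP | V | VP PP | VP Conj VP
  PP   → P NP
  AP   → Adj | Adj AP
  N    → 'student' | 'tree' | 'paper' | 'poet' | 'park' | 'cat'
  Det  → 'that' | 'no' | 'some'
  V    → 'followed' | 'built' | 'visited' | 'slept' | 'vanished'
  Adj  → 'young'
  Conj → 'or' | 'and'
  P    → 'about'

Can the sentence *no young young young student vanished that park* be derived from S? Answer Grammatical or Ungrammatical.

[S [NP [Det no] [AP [Adj young] [AP [Adj young] [AP [Adj young]]]] [N student]] [VP [V vanished] [NP [Det that] [N park]]]]
Every word is introduced by a lexical rule and the phrasal rules combine the resulting categories into a single S.

Grammatical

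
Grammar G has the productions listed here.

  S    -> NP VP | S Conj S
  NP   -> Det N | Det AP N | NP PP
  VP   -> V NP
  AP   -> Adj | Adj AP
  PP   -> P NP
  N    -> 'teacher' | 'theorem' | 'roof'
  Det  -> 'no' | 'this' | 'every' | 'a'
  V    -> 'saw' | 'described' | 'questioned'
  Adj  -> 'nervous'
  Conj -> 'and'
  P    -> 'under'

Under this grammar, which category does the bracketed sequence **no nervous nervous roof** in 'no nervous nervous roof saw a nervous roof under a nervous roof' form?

NP

S
  NP
    Det: no
    AP
      Adj: nervous
      AP
        Adj: nervous
    N: roof
  VP
    V: saw
    NP
      NP
        Det: a
        AP
          Adj: nervous
        N: roof
      PP
        P: under
        NP
          Det: a
          AP
            Adj: nervous
          N: roof
The span 'no nervous nervous roof' is the NP node built by NP → Det AP N.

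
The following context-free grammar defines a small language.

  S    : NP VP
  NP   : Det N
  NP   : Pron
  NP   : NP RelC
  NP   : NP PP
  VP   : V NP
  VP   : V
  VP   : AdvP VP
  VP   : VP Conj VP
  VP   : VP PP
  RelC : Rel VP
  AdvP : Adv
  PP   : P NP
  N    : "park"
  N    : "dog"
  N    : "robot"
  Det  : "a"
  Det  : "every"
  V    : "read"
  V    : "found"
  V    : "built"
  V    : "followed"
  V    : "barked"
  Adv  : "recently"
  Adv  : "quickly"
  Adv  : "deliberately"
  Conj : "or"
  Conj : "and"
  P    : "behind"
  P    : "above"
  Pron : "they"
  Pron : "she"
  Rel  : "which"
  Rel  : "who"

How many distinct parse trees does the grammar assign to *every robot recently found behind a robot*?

The two bracketings:
[S [NP [Det every] [N robot]] [VP [AdvP [Adv recently]] [VP [VP [V found]] [PP [P behind] [NP [Det a] [N robot]]]]]]
[S [NP [Det every] [N robot]] [VP [VP [AdvP [Adv recently]] [VP [V found]]] [PP [P behind] [NP [Det a] [N robot]]]]]
The trees differ in how a recursive rule is bracketed over the same span.

2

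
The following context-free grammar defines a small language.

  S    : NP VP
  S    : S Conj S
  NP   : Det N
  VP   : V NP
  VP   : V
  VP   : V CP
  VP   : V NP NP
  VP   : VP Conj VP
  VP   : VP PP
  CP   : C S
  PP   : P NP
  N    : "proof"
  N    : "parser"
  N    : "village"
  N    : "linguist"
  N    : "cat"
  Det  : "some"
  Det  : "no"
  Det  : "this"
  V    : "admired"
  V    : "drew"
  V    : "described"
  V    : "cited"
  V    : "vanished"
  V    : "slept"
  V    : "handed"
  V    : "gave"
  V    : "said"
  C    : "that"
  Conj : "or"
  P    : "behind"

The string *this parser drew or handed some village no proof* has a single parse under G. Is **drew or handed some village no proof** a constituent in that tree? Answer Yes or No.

[S [NP [Det this] [N parser]] [VP [VP [V drew]] [Conj or] [VP [V handed] [NP [Det some] [N village]] [NP [Det no] [N proof]]]]]
The words 'drew or handed some village no proof' are exhaustively dominated by a single VP node (built by VP → VP Conj VP), so they form a constituent.

Yes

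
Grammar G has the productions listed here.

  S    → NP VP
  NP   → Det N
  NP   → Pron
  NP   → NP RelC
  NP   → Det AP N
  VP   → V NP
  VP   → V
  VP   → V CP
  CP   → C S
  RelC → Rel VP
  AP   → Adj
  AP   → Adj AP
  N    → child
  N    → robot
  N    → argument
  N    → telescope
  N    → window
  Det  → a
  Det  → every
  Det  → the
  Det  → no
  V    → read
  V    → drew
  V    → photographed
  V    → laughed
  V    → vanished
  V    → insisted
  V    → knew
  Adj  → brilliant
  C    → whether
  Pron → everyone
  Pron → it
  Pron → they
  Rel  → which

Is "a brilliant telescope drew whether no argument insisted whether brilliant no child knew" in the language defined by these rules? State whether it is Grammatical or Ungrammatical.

Ungrammatical

A C word can never sit immediately before an Adj word in any string this grammar generates, so the substring 'whether brilliant' rules out a derivation.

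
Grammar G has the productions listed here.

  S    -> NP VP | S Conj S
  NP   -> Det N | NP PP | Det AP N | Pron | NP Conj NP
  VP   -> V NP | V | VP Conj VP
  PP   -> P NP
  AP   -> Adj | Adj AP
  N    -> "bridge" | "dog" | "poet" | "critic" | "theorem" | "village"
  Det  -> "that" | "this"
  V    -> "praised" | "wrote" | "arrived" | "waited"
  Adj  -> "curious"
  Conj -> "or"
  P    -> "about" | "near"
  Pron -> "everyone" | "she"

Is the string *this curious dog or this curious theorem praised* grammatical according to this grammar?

Grammatical

S
  NP
    NP
      Det: this
      AP
        Adj: curious
      N: dog
    Conj: or
    NP
      Det: this
      AP
        Adj: curious
      N: theorem
  VP
    V: praised
Each bracket corresponds to one application of a listed rule, so the string is derivable from S.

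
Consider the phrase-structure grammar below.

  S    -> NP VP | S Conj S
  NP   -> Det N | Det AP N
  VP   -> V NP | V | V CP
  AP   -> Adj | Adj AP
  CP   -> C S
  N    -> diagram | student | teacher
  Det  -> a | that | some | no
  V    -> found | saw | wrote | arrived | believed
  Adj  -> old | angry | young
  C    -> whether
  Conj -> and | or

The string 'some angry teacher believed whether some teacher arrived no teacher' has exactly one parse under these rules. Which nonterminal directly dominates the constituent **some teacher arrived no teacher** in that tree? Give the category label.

S
  NP
    Det: some
    AP
      Adj: angry
    N: teacher
  VP
    V: believed
    CP
      C: whether
      S
        NP
          Det: some
          N: teacher
        VP
          V: arrived
          NP
            Det: no
            N: teacher
The span 'some teacher arrived no teacher' is the S node built by S → NP VP.
Its mother is the CP built by CP → C S.

CP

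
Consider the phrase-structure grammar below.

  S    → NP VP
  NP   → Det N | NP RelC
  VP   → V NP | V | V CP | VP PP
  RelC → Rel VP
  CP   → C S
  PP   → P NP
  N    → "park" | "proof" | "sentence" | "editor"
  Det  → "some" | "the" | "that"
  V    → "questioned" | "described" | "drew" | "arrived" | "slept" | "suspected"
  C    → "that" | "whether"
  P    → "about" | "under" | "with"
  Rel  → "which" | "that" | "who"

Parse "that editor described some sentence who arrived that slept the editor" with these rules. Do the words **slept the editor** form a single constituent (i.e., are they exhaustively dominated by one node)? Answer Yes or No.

Yes

[S [NP [Det that] [N editor]] [VP [V described] [NP [NP [NP [Det some] [N sentence]] [RelC [Rel who] [VP [V arrived]]]] [RelC [Rel that] [VP [V slept] [NP [Det the] [N editor]]]]]]]
The words 'slept the editor' are exhaustively dominated by a single VP node (built by VP → V NP), so they form a constituent.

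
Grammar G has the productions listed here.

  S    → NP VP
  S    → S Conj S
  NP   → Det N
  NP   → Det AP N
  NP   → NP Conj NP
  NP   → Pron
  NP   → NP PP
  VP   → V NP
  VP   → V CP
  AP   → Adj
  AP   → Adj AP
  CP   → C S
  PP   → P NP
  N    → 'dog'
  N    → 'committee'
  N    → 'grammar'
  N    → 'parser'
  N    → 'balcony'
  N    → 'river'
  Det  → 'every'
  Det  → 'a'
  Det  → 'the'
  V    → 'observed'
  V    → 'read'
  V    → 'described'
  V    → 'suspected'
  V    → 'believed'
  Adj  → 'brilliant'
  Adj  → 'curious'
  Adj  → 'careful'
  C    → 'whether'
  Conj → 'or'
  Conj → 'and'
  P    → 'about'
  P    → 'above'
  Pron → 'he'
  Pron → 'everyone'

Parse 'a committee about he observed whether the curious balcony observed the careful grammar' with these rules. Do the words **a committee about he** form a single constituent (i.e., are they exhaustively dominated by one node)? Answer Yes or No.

Yes

[S [NP [NP [Det a] [N committee]] [PP [P about] [NP [Pron he]]]] [VP [V observed] [CP [C whether] [S [NP [Det the] [AP [Adj curious]] [N balcony]] [VP [V observed] [NP [Det the] [AP [Adj careful]] [N grammar]]]]]]]
The words 'a committee about he' are exhaustively dominated by a single NP node (built by NP → NP PP), so they form a constituent.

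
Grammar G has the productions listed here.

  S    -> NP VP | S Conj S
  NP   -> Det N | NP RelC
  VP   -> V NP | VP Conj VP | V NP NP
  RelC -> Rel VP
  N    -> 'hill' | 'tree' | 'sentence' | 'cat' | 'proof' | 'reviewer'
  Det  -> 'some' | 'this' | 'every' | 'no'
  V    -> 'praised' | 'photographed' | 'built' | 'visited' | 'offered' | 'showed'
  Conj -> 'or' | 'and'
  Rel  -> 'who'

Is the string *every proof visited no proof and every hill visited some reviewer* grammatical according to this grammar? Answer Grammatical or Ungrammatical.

Grammatical

S
  S
    NP
      Det: every
      N: proof
    VP
      V: visited
      NP
        Det: no
        N: proof
  Conj: and
  S
    NP
      Det: every
      N: hill
    VP
      V: visited
      NP
        Det: some
        N: reviewer
Each bracket corresponds to one application of a listed rule, so the string is derivable from S.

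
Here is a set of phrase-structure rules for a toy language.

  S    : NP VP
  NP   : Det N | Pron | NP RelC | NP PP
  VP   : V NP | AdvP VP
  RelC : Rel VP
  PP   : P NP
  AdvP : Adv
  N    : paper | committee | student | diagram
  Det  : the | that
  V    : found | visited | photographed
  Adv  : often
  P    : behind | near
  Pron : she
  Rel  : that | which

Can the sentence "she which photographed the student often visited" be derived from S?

For S → NP VP, every NP-prefix leaves a non-VP remainder: after 'she' the remainder is not a VP; after 'she which photographed the student' the remainder is not a VP.

Ungrammatical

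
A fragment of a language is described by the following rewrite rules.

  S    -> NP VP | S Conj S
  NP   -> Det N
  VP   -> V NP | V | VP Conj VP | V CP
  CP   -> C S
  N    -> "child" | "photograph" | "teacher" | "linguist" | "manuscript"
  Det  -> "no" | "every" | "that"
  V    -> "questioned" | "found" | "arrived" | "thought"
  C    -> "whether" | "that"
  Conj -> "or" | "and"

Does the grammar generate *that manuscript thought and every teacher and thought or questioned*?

For S → NP VP, the only prefix that parses as NP is 'that manuscript', but the remainder 'thought and every teacher and thought or questioned' is not a VP under these rules. The alternative S rule S → S Conj S likewise has no satisfying split.

Ungrammatical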